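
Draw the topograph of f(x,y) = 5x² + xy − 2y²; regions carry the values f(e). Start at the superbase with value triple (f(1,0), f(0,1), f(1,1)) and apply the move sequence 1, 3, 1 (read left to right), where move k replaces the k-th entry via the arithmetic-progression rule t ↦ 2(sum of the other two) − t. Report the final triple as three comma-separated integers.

start (5,-2,4) = (f(1,0),f(0,1),f(1,1))
replace slot 1: 2·((-2)+4) − 5 = -1 → (-1,-2,4)
replace slot 3: 2·((-1)+(-2)) − 4 = -10 → (-1,-2,-10)
replace slot 1: 2·((-2)+(-10)) − (-1) = -23 → (-23,-2,-10)

-23,-2,-10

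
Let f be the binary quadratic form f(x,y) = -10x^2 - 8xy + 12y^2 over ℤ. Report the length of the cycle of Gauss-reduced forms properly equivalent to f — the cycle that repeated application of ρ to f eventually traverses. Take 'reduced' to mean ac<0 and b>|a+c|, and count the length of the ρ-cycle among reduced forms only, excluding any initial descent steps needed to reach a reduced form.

D = 544, ⌊√D⌋ = 23
descent: ρ → (12,8,-10)  [lands on river]
river: ρ → (-10,12,10)
river: ρ → (10,8,-12)
river: ρ → (-12,16,6)
river: ρ → (6,20,-6)
river: ρ → (-6,16,12)
ρ-cycle length = 6 (tail of 1 descent step not counted)

6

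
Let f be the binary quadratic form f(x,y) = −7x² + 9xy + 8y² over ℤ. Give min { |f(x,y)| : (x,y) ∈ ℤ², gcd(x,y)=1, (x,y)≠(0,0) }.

river: ρ → (8,7,-8)
river: ρ → (-8,9,7)
river: ρ → (7,5,-10)
river: ρ → (-10,15,2)
river: ρ → (2,17,-2)
river: ρ → (-2,15,10)
river: ρ → (10,5,-7)
river: ρ → (-7,9,8)
closes: descent 0, river 8
min |a| on river = 2

2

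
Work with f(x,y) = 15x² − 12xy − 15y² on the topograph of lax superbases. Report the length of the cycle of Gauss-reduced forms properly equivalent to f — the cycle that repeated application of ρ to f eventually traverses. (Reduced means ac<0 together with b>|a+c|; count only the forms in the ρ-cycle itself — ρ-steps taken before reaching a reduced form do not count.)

D = 1044, ⌊√D⌋ = 32
descent: ρ → (-15,12,15)  [lands on river]
river: ρ → (15,18,-12)
river: ρ → (-12,30,3)
river: ρ → (3,30,-12)
river: ρ → (-12,18,15)
river: ρ → (15,12,-15)
river: ρ → (-15,18,12)
river: ρ → (12,30,-3)
river: ρ → (-3,30,12)
river: ρ → (12,18,-15)
ρ-cycle length = 10 (tail of 1 descent step not counted)

10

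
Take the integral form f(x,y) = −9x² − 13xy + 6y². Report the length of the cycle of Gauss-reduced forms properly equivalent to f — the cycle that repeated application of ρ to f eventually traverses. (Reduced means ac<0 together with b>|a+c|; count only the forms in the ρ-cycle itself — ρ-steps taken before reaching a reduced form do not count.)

D = 385, ⌊√D⌋ = 19
descent: ρ → (6,13,-9)  [lands on river]
river: ρ → (-9,5,10)
river: ρ → (10,15,-4)
river: ρ → (-4,17,6)
river: ρ → (6,19,-1)
river: ρ → (-1,19,6)
river: ρ → (6,17,-4)
river: ρ → (-4,15,10)
river: ρ → (10,5,-9)
river: ρ → (-9,13,6)
river: ρ → (6,11,-11)
river: ρ → (-11,11,6)
ρ-cycle length = 12 (tail of 1 descent step not counted)

12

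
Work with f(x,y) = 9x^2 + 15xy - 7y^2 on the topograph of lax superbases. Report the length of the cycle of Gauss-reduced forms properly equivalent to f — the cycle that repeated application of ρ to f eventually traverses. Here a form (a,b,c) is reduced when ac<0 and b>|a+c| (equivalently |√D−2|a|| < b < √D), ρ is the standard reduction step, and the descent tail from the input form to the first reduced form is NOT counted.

D = 477, ⌊√D⌋ = 21
river: ρ → (-7,13,11)
river: ρ → (11,9,-9)
river: ρ → (-9,9,11)
river: ρ → (11,13,-7)
river: ρ → (-7,15,9)
river: ρ → (9,21,-1)
river: ρ → (-1,21,9)
river: ρ → (9,15,-7)
ρ-cycle length = 8 (tail of 0 descent steps not counted)

8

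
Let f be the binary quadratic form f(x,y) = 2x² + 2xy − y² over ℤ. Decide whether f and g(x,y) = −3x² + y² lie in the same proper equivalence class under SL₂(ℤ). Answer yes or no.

D₁ = 12, D₂ = 12
river cycle of f (length 2): (-1, 2, 2), (2, 2, -1)
river cycle of g (length 2): (1, 2, -2), (-2, 2, 1)
cycles differ ⇒ inequivalent

no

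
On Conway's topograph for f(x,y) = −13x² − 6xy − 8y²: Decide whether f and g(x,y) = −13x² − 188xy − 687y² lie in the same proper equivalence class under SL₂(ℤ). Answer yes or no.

D₁ = -380, D₂ = -380
f is negative-definite; reduce −f:
−f: flip: (13,6,8)→(8,-6,13)
−f: reduced (well bottom): (8,-6,13) with a≤c, −a<b≤a
flip sign back: reduced form of f is (-8,6,-13)
g is negative-definite; reduce −g:
−g: translate: b→6 (≡188 mod 26), so (13,188,687)→(13,6,8)
−g: flip: (13,6,8)→(8,-6,13)
−g: reduced (well bottom): (8,-6,13) with a≤c, −a<b≤a
flip sign back: reduced form of g is (-8,6,-13)
reduced forms (-8, 6, -13) vs (-8, 6, -13) ⇒ equivalent

yes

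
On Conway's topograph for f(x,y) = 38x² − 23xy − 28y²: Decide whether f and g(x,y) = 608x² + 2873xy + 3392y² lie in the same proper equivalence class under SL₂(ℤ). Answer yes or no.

D₁ = 4785, D₂ = 4785
river cycle of f (length 24): (-28, 23, 38), (38, 53, -13), (-13, 51, 42), (42, 33, -22), (-22, 55, 20), (20, 65, -7), (-7, 61, 38), (38, 15, -30), (-30, 45, 23), (23, 47, -28), … (14 more)
river cycle of g (length 24): (-13, 51, 42), (42, 33, -22), (-22, 55, 20), (20, 65, -7), (-7, 61, 38), (38, 15, -30), (-30, 45, 23), (23, 47, -28), (-28, 65, 5), (5, 65, -28), … (14 more)
cycles coincide ⇒ equivalent

yes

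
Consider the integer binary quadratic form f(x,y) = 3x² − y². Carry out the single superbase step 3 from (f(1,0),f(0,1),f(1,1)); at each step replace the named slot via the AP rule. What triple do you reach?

start (3,-1,2) = (f(1,0),f(0,1),f(1,1))
replace slot 3: 2·(3+(-1)) − 2 = 2 → (3,-1,2)

3,-1,2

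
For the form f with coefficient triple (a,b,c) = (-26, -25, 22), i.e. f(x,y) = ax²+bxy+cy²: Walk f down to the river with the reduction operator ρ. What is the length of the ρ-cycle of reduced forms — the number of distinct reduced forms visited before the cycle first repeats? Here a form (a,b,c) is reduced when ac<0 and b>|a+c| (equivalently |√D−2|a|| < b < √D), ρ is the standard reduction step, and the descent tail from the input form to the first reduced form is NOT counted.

D = 2913, ⌊√D⌋ = 53
descent: ρ → (22,25,-26)  [lands on river]
river: ρ → (-26,27,21)
river: ρ → (21,15,-32)
river: ρ → (-32,49,4)
river: ρ → (4,47,-44)
river: ρ → (-44,41,7)
river: ρ → (7,43,-38)
river: ρ → (-38,33,12)
river: ρ → (12,39,-29)
river: ρ → (-29,19,22)
ρ-cycle length = 10 (tail of 1 descent step not counted)

10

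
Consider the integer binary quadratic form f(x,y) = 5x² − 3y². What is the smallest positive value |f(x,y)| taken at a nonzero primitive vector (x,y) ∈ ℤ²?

descent: ρ → (-3,6,2)  [lands on river]
river: ρ → (2,6,-3)
closes: descent 1, river 2
min |a| on river = 2

2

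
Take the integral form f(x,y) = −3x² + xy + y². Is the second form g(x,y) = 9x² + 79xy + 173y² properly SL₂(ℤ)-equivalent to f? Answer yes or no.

D₁ = 13, D₂ = 13
river cycle of f (length 2): (1, 3, -1), (-1, 3, 1)
river cycle of g (length 2): (1, 3, -1), (-1, 3, 1)
cycles coincide ⇒ equivalent

yes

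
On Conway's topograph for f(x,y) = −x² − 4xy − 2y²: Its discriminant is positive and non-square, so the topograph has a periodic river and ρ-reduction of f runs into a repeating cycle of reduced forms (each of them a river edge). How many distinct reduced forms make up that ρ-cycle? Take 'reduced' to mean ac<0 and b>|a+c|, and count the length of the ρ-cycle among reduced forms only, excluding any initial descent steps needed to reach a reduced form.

D = 8, ⌊√D⌋ = 2
descent: ρ → (-2,0,1)
descent: ρ → (1,2,-1)  [lands on river]
river: ρ → (-1,2,1)
ρ-cycle length = 2 (tail of 2 descent steps not counted)

2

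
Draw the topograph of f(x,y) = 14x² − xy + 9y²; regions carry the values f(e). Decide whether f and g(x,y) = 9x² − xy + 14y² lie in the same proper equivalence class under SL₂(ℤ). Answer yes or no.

D₁ = -503, D₂ = -503
f: flip: (14,-1,9)→(9,1,14)
f: reduced (well bottom): (9,1,14) with a≤c, −a<b≤a
g: reduced (well bottom): (9,-1,14) with a≤c, −a<b≤a
reduced forms (9, 1, 14) vs (9, -1, 14) ⇒ inequivalent

no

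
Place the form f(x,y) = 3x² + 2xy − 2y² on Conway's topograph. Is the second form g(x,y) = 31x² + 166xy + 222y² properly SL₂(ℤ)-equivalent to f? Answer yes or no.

D₁ = 28, D₂ = 28
river cycle of f (length 4): (-2, 2, 3), (3, 4, -1), (-1, 4, 3), (3, 2, -2)
river cycle of g (length 4): (3, 2, -2), (-2, 2, 3), (3, 4, -1), (-1, 4, 3)
cycles coincide ⇒ equivalent

yes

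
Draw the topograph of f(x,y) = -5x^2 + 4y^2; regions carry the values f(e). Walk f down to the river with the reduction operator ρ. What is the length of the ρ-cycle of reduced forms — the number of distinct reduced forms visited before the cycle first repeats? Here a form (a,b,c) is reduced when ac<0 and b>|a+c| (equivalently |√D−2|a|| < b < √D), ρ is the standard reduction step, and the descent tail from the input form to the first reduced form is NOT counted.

D = 80, ⌊√D⌋ = 8
descent: ρ → (4,8,-1)  [lands on river]
river: ρ → (-1,8,4)
ρ-cycle length = 2 (tail of 1 descent step not counted)

2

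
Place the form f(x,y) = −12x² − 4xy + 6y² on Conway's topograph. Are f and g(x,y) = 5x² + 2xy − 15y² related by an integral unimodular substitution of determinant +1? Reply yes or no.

D₁ = 304, D₂ = 304
river cycle of f (length 6): (6, 16, -2), (-2, 16, 6), (6, 8, -10), (-10, 12, 4), (4, 12, -10), (-10, 8, 6)
river cycle of g (length 12): (5, 12, -8), (-8, 4, 9), (9, 14, -3), (-3, 16, 4), (4, 16, -3), (-3, 14, 9), (9, 4, -8), (-8, 12, 5), (5, 8, -12), (-12, 16, 1), … (2 more)
cycles differ ⇒ inequivalent

no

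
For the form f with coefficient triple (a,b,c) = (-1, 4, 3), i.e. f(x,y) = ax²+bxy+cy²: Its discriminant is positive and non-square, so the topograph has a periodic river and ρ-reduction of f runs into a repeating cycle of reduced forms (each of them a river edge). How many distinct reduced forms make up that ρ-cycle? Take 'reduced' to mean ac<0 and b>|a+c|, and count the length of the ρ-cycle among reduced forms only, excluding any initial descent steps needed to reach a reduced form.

D = 28, ⌊√D⌋ = 5
river: ρ → (3,2,-2)
river: ρ → (-2,2,3)
river: ρ → (3,4,-1)
river: ρ → (-1,4,3)
ρ-cycle length = 4 (tail of 0 descent steps not counted)

4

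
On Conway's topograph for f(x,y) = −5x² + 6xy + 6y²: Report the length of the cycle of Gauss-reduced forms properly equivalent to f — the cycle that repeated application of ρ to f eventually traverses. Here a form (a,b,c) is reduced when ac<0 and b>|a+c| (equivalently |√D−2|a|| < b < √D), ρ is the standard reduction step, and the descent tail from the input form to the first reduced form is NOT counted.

D = 156, ⌊√D⌋ = 12
river: ρ → (6,6,-5)
river: ρ → (-5,4,7)
river: ρ → (7,10,-2)
river: ρ → (-2,10,7)
river: ρ → (7,4,-5)
river: ρ → (-5,6,6)
ρ-cycle length = 6 (tail of 0 descent steps not counted)

6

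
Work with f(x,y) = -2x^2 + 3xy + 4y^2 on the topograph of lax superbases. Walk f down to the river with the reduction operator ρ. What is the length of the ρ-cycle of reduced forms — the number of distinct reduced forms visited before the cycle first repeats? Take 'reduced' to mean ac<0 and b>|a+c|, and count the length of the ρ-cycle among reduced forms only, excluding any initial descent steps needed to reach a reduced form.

D = 41, ⌊√D⌋ = 6
river: ρ → (4,5,-1)
river: ρ → (-1,5,4)
river: ρ → (4,3,-2)
river: ρ → (-2,5,2)
river: ρ → (2,3,-4)
river: ρ → (-4,5,1)
river: ρ → (1,5,-4)
river: ρ → (-4,3,2)
river: ρ → (2,5,-2)
river: ρ → (-2,3,4)
ρ-cycle length = 10 (tail of 0 descent steps not counted)

10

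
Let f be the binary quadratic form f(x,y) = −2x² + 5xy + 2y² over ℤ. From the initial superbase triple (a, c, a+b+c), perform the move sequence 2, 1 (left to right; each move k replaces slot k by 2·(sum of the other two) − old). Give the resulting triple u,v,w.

start (-2,2,5) = (f(1,0),f(0,1),f(1,1))
replace slot 2: 2·((-2)+5) − 2 = 4 → (-2,4,5)
replace slot 1: 2·(4+5) − (-2) = 20 → (20,4,5)

20,4,5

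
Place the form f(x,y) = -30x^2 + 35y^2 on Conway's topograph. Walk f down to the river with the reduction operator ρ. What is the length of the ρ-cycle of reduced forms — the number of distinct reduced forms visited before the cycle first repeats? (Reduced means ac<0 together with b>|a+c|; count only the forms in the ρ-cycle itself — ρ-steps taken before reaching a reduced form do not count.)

D = 4200, ⌊√D⌋ = 64
descent: ρ → (35,0,-30)
descent: ρ → (-30,60,5)  [lands on river]
river: ρ → (5,60,-30)
ρ-cycle length = 2 (tail of 2 descent steps not counted)

2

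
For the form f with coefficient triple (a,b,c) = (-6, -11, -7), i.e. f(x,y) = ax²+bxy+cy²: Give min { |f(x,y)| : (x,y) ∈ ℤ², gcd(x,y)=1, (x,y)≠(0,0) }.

translate: b→-1 (≡11 mod 12), so (6,11,7)→(6,-1,2)
flip: (6,-1,2)→(2,1,6)
reduced (well bottom): (2,1,6) with a≤c, −a<b≤a
well minimum |f| = |-2| = 2 (negative-definite)

2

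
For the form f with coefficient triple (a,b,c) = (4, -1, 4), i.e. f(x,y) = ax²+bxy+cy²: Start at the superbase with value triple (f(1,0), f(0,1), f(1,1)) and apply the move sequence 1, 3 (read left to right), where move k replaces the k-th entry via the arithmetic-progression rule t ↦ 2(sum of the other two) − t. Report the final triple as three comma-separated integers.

start (4,4,7) = (f(1,0),f(0,1),f(1,1))
replace slot 1: 2·(4+7) − 4 = 18 → (18,4,7)
replace slot 3: 2·(18+4) − 7 = 37 → (18,4,37)

18,4,37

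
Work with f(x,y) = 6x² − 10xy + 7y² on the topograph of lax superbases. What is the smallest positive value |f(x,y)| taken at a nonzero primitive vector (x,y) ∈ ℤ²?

translate: b→2 (≡-10 mod 12), so (6,-10,7)→(6,2,3)
flip: (6,2,3)→(3,-2,6)
reduced (well bottom): (3,-2,6) with a≤c, −a<b≤a
well minimum = a = 3

3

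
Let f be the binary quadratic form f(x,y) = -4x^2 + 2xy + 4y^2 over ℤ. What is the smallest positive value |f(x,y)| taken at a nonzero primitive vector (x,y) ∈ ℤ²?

river: ρ → (4,6,-2)
river: ρ → (-2,6,4)
river: ρ → (4,2,-4)
river: ρ → (-4,6,2)
river: ρ → (2,6,-4)
river: ρ → (-4,2,4)
closes: descent 0, river 6
min |a| on river = 2

2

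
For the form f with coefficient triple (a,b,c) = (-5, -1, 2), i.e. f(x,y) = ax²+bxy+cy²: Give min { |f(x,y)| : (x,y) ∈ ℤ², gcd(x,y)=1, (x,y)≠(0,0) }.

descent: ρ → (2,5,-2)  [lands on river]
river: ρ → (-2,3,4)
river: ρ → (4,5,-1)
river: ρ → (-1,5,4)
river: ρ → (4,3,-2)
river: ρ → (-2,5,2)
river: ρ → (2,3,-4)
river: ρ → (-4,5,1)
river: ρ → (1,5,-4)
river: ρ → (-4,3,2)
closes: descent 1, river 10
min |a| on river = 1

1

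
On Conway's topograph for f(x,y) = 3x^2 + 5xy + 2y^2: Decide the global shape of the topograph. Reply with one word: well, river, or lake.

D = b²−4ac = 5² − 4·3·2 = 1
D = 1² is a perfect square ⇒ form factors over ℤ ⇒ lakes

lake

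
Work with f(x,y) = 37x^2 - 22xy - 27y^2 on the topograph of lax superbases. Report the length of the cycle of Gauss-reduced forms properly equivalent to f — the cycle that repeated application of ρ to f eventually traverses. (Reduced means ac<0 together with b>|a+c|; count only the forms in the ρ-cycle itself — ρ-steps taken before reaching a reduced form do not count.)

D = 4480, ⌊√D⌋ = 66
descent: ρ → (-27,22,37)  [lands on river]
river: ρ → (37,52,-12)
river: ρ → (-12,44,53)
river: ρ → (53,62,-3)
river: ρ → (-3,64,32)
river: ρ → (32,64,-3)
river: ρ → (-3,62,53)
river: ρ → (53,44,-12)
river: ρ → (-12,52,37)
river: ρ → (37,22,-27)
river: ρ → (-27,32,32)
river: ρ → (32,32,-27)
ρ-cycle length = 12 (tail of 1 descent step not counted)

12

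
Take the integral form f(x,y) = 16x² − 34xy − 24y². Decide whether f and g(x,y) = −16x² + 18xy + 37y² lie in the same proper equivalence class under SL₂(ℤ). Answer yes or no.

D₁ = 2692, D₂ = 2692
river cycle of f (length 58): (-24, 34, 16), (16, 30, -28), (-28, 26, 18), (18, 46, -8), (-8, 50, 6), (6, 46, -24), (-24, 50, 2), (2, 50, -24), (-24, 46, 6), (6, 50, -8), … (48 more)
river cycle of g (length 62): (-16, 50, 3), (3, 46, -48), (-48, 50, 1), (1, 50, -48), (-48, 46, 3), (3, 50, -16), (-16, 46, 9), (9, 44, -21), (-21, 40, 13), (13, 38, -24), … (52 more)
cycles differ ⇒ inequivalent

no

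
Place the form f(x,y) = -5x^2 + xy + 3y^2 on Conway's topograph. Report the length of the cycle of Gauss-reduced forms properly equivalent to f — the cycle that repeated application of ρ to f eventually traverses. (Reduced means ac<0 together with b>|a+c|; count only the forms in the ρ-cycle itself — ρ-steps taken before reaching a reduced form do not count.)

D = 61, ⌊√D⌋ = 7
descent: ρ → (3,5,-3)  [lands on river]
river: ρ → (-3,7,1)
river: ρ → (1,7,-3)
river: ρ → (-3,5,3)
river: ρ → (3,7,-1)
river: ρ → (-1,7,3)
ρ-cycle length = 6 (tail of 1 descent step not counted)

6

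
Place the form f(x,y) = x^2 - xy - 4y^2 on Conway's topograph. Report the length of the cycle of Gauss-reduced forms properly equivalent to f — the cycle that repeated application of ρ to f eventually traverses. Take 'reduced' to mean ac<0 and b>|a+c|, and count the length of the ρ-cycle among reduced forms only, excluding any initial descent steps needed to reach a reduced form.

D = 17, ⌊√D⌋ = 4
descent: ρ → (-4,1,1)
descent: ρ → (1,3,-2)  [lands on river]
river: ρ → (-2,1,2)
river: ρ → (2,3,-1)
river: ρ → (-1,3,2)
river: ρ → (2,1,-2)
river: ρ → (-2,3,1)
ρ-cycle length = 6 (tail of 2 descent steps not counted)

6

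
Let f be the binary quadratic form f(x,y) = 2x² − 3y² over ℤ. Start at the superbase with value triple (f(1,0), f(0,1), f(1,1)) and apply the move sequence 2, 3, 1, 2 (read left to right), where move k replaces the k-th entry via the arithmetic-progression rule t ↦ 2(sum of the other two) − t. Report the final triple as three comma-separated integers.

start (2,-3,-1) = (f(1,0),f(0,1),f(1,1))
replace slot 2: 2·(2+(-1)) − (-3) = 5 → (2,5,-1)
replace slot 3: 2·(2+5) − (-1) = 15 → (2,5,15)
replace slot 1: 2·(5+15) − 2 = 38 → (38,5,15)
replace slot 2: 2·(38+15) − 5 = 101 → (38,101,15)

38,101,15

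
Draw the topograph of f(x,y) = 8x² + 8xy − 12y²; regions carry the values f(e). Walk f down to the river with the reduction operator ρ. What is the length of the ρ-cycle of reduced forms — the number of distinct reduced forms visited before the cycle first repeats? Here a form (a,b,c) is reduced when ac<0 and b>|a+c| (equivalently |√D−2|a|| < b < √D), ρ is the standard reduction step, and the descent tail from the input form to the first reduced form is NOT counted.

D = 448, ⌊√D⌋ = 21
river: ρ → (-12,16,4)
river: ρ → (4,16,-12)
river: ρ → (-12,8,8)
river: ρ → (8,8,-12)
ρ-cycle length = 4 (tail of 0 descent steps not counted)

4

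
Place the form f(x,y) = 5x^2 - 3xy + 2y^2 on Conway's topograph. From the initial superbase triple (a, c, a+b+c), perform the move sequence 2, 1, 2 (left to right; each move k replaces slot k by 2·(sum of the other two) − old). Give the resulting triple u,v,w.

start (5,2,4) = (f(1,0),f(0,1),f(1,1))
replace slot 2: 2·(5+4) − 2 = 16 → (5,16,4)
replace slot 1: 2·(16+4) − 5 = 35 → (35,16,4)
replace slot 2: 2·(35+4) − 16 = 62 → (35,62,4)

35,62,4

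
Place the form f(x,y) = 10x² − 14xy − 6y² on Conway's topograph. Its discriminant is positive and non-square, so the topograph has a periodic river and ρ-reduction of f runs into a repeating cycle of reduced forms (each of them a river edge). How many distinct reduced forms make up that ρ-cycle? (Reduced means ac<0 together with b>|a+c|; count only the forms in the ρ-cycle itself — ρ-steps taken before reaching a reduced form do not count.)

D = 436, ⌊√D⌋ = 20
descent: ρ → (-6,14,10)  [lands on river]
river: ρ → (10,6,-10)
river: ρ → (-10,14,6)
river: ρ → (6,10,-14)
river: ρ → (-14,18,2)
river: ρ → (2,18,-14)
river: ρ → (-14,10,6)
river: ρ → (6,14,-10)
river: ρ → (-10,6,10)
river: ρ → (10,14,-6)
river: ρ → (-6,10,14)
river: ρ → (14,18,-2)
river: ρ → (-2,18,14)
river: ρ → (14,10,-6)
ρ-cycle length = 14 (tail of 1 descent step not counted)

14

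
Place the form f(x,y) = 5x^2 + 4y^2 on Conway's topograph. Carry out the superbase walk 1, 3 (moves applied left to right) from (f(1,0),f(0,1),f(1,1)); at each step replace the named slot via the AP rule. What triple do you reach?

start (5,4,9) = (f(1,0),f(0,1),f(1,1))
replace slot 1: 2·(4+9) − 5 = 21 → (21,4,9)
replace slot 3: 2·(21+4) − 9 = 41 → (21,4,41)

21,4,41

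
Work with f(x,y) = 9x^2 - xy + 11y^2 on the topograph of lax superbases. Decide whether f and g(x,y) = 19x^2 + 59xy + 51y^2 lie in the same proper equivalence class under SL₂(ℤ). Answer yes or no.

D₁ = -395, D₂ = -395
f: reduced (well bottom): (9,-1,11) with a≤c, −a<b≤a
g: translate: b→-17 (≡59 mod 38), so (19,59,51)→(19,-17,9)
g: flip: (19,-17,9)→(9,17,19)
g: translate: b→-1 (≡17 mod 18), so (9,17,19)→(9,-1,11)
g: reduced (well bottom): (9,-1,11) with a≤c, −a<b≤a
reduced forms (9, -1, 11) vs (9, -1, 11) ⇒ equivalent

yes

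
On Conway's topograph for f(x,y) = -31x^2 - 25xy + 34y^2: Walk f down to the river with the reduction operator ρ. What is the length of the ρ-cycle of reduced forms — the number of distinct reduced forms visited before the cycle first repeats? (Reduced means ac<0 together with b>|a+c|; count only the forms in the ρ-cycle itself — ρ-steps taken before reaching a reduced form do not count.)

D = 4841, ⌊√D⌋ = 69
descent: ρ → (34,25,-31)  [lands on river]
river: ρ → (-31,37,28)
river: ρ → (28,19,-40)
river: ρ → (-40,61,7)
river: ρ → (7,65,-22)
river: ρ → (-22,67,4)
river: ρ → (4,69,-5)
river: ρ → (-5,61,56)
river: ρ → (56,51,-10)
river: ρ → (-10,69,2)
river: ρ → (2,67,-44)
river: ρ → (-44,21,25)
river: ρ → (25,29,-40)
river: ρ → (-40,51,14)
river: ρ → (14,61,-20)
river: ρ → (-20,59,17)
river: ρ → (17,43,-44)
river: ρ → (-44,45,16)
river: ρ → (16,51,-35)
river: ρ → (-35,19,32)
river: ρ → (32,45,-22)
river: ρ → (-22,43,34)
ρ-cycle length = 22 (tail of 1 descent step not counted)

22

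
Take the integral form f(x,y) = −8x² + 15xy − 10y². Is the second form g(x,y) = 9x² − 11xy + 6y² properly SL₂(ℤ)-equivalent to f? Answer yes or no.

D₁ = -95, D₂ = -95
f is negative-definite; reduce −f:
−f: translate: b→1 (≡-15 mod 16), so (8,-15,10)→(8,1,3)
−f: flip: (8,1,3)→(3,-1,8)
−f: reduced (well bottom): (3,-1,8) with a≤c, −a<b≤a
flip sign back: reduced form of f is (-3,1,-8)
g: translate: b→7 (≡-11 mod 18), so (9,-11,6)→(9,7,4)
g: flip: (9,7,4)→(4,-7,9)
g: translate: b→1 (≡-7 mod 8), so (4,-7,9)→(4,1,6)
g: reduced (well bottom): (4,1,6) with a≤c, −a<b≤a
reduced forms (-3, 1, -8) vs (4, 1, 6) ⇒ inequivalent

no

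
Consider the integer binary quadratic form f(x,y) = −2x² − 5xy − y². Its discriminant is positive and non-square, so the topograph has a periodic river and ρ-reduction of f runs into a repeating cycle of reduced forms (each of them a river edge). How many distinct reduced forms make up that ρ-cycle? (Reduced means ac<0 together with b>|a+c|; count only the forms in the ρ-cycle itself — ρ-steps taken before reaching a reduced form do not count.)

D = 17, ⌊√D⌋ = 4
descent: ρ → (-1,3,2)  [lands on river]
river: ρ → (2,1,-2)
river: ρ → (-2,3,1)
river: ρ → (1,3,-2)
river: ρ → (-2,1,2)
river: ρ → (2,3,-1)
ρ-cycle length = 6 (tail of 1 descent step not counted)

6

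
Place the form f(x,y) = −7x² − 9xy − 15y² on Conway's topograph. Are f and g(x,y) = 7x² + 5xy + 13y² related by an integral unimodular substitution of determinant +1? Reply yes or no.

D₁ = -339, D₂ = -339
f is negative-definite; reduce −f:
−f: translate: b→-5 (≡9 mod 14), so (7,9,15)→(7,-5,13)
−f: reduced (well bottom): (7,-5,13) with a≤c, −a<b≤a
flip sign back: reduced form of f is (-7,5,-13)
g: reduced (well bottom): (7,5,13) with a≤c, −a<b≤a
reduced forms (-7, 5, -13) vs (7, 5, 13) ⇒ inequivalent

no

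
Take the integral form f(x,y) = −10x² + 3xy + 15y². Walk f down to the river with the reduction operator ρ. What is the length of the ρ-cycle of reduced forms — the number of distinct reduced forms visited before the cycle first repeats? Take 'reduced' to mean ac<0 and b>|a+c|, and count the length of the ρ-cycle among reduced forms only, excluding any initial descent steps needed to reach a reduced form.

D = 609, ⌊√D⌋ = 24
descent: ρ → (15,-3,-10)
descent: ρ → (-10,23,2)  [lands on river]
river: ρ → (2,21,-21)
river: ρ → (-21,21,2)
river: ρ → (2,23,-10)
river: ρ → (-10,17,8)
river: ρ → (8,15,-12)
river: ρ → (-12,9,11)
river: ρ → (11,13,-10)
river: ρ → (-10,7,14)
river: ρ → (14,21,-3)
river: ρ → (-3,21,14)
river: ρ → (14,7,-10)
river: ρ → (-10,13,11)
river: ρ → (11,9,-12)
river: ρ → (-12,15,8)
river: ρ → (8,17,-10)
ρ-cycle length = 16 (tail of 2 descent steps not counted)

16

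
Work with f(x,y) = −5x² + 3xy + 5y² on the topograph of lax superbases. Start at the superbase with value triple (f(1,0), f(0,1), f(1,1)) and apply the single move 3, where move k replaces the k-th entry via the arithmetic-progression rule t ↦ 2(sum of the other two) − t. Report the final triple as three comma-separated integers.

start (-5,5,3) = (f(1,0),f(0,1),f(1,1))
replace slot 3: 2·((-5)+5) − 3 = -3 → (-5,5,-3)

-5,5,-3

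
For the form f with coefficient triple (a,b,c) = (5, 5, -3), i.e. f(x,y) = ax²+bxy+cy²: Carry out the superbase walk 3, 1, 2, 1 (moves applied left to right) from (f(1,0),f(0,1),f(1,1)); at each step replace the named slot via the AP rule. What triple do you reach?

start (5,-3,7) = (f(1,0),f(0,1),f(1,1))
replace slot 3: 2·(5+(-3)) − 7 = -3 → (5,-3,-3)
replace slot 1: 2·((-3)+(-3)) − 5 = -17 → (-17,-3,-3)
replace slot 2: 2·((-17)+(-3)) − (-3) = -37 → (-17,-37,-3)
replace slot 1: 2·((-37)+(-3)) − (-17) = -63 → (-63,-37,-3)

-63,-37,-3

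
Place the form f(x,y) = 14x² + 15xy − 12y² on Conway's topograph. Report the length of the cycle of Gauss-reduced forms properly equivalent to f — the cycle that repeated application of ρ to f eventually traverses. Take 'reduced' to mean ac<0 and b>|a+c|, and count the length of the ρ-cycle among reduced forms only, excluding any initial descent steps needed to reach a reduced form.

D = 897, ⌊√D⌋ = 29
river: ρ → (-12,9,17)
river: ρ → (17,25,-4)
river: ρ → (-4,23,23)
river: ρ → (23,23,-4)
river: ρ → (-4,25,17)
river: ρ → (17,9,-12)
river: ρ → (-12,15,14)
river: ρ → (14,13,-13)
river: ρ → (-13,13,14)
river: ρ → (14,15,-12)
ρ-cycle length = 10 (tail of 0 descent steps not counted)

10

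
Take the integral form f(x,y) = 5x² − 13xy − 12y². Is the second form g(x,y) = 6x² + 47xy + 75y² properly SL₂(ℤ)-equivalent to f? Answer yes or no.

D₁ = 409, D₂ = 409
river cycle of f (length 54): (-12, 13, 5), (5, 17, -6), (-6, 19, 2), (2, 17, -15), (-15, 13, 4), (4, 19, -3), (-3, 17, 10), (10, 3, -10), (-10, 17, 3), (3, 19, -4), … (44 more)
river cycle of g (length 54): (6, 11, -12), (-12, 13, 5), (5, 17, -6), (-6, 19, 2), (2, 17, -15), (-15, 13, 4), (4, 19, -3), (-3, 17, 10), (10, 3, -10), (-10, 17, 3), … (44 more)
cycles coincide ⇒ equivalent

yes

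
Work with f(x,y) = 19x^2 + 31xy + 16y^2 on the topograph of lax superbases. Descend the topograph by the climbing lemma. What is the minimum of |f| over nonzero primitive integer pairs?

translate: b→-7 (≡31 mod 38), so (19,31,16)→(19,-7,4)
flip: (19,-7,4)→(4,7,19)
translate: b→-1 (≡7 mod 8), so (4,7,19)→(4,-1,16)
reduced (well bottom): (4,-1,16) with a≤c, −a<b≤a
well minimum = a = 4

4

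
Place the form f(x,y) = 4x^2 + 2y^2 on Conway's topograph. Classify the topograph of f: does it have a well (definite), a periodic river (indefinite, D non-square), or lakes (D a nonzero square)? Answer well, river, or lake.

D = b²−4ac = 0² − 4·4·2 = -32
D < 0 ⇒ definite ⇒ every region one sign ⇒ single well

well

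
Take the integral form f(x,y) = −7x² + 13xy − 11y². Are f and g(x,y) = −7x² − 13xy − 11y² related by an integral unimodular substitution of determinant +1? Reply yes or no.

D₁ = -139, D₂ = -139
f is negative-definite; reduce −f:
−f: translate: b→1 (≡-13 mod 14), so (7,-13,11)→(7,1,5)
−f: flip: (7,1,5)→(5,-1,7)
−f: reduced (well bottom): (5,-1,7) with a≤c, −a<b≤a
flip sign back: reduced form of f is (-5,1,-7)
g is negative-definite; reduce −g:
−g: translate: b→-1 (≡13 mod 14), so (7,13,11)→(7,-1,5)
−g: flip: (7,-1,5)→(5,1,7)
−g: reduced (well bottom): (5,1,7) with a≤c, −a<b≤a
flip sign back: reduced form of g is (-5,-1,-7)
reduced forms (-5, 1, -7) vs (-5, -1, -7) ⇒ inequivalent

no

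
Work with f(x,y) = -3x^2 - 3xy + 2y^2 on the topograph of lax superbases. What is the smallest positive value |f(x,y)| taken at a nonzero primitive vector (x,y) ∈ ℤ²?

descent: ρ → (2,3,-3)  [lands on river]
river: ρ → (-3,3,2)
river: ρ → (2,5,-1)
river: ρ → (-1,5,2)
closes: descent 1, river 4
min |a| on river = 1

1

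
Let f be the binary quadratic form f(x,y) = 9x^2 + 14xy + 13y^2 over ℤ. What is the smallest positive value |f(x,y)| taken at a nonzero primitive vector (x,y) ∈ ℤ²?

translate: b→-4 (≡14 mod 18), so (9,14,13)→(9,-4,8)
flip: (9,-4,8)→(8,4,9)
reduced (well bottom): (8,4,9) with a≤c, −a<b≤a
well minimum = a = 8

8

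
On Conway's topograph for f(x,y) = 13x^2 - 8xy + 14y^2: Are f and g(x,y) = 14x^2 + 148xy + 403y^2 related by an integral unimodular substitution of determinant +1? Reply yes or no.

D₁ = -664, D₂ = -664
f: reduced (well bottom): (13,-8,14) with a≤c, −a<b≤a
g: translate: b→8 (≡148 mod 28), so (14,148,403)→(14,8,13)
g: flip: (14,8,13)→(13,-8,14)
g: reduced (well bottom): (13,-8,14) with a≤c, −a<b≤a
reduced forms (13, -8, 14) vs (13, -8, 14) ⇒ equivalent

yes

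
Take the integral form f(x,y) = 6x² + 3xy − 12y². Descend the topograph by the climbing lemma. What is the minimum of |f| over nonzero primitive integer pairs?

descent: ρ → (-12,-3,6)
descent: ρ → (6,15,-3)  [lands on river]
river: ρ → (-3,15,6)
river: ρ → (6,9,-9)
river: ρ → (-9,9,6)
closes: descent 2, river 4
min |a| on river = 3

3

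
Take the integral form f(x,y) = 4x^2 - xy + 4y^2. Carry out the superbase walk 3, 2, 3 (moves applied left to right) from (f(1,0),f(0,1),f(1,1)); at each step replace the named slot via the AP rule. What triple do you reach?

start (4,4,7) = (f(1,0),f(0,1),f(1,1))
replace slot 3: 2·(4+4) − 7 = 9 → (4,4,9)
replace slot 2: 2·(4+9) − 4 = 22 → (4,22,9)
replace slot 3: 2·(4+22) − 9 = 43 → (4,22,43)

4,22,43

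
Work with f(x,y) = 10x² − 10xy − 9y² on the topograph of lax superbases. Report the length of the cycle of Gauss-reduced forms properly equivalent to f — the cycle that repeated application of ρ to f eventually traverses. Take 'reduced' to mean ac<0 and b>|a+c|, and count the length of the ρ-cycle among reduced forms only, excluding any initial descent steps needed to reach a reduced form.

D = 460, ⌊√D⌋ = 21
descent: ρ → (-9,10,10)  [lands on river]
river: ρ → (10,10,-9)
river: ρ → (-9,8,11)
river: ρ → (11,14,-6)
river: ρ → (-6,10,15)
river: ρ → (15,20,-1)
river: ρ → (-1,20,15)
river: ρ → (15,10,-6)
river: ρ → (-6,14,11)
river: ρ → (11,8,-9)
ρ-cycle length = 10 (tail of 1 descent step not counted)

10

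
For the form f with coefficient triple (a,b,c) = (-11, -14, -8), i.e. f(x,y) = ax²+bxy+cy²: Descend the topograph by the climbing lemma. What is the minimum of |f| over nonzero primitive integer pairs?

translate: b→-8 (≡14 mod 22), so (11,14,8)→(11,-8,5)
flip: (11,-8,5)→(5,8,11)
translate: b→-2 (≡8 mod 10), so (5,8,11)→(5,-2,8)
reduced (well bottom): (5,-2,8) with a≤c, −a<b≤a
well minimum |f| = |-5| = 5 (negative-definite)

5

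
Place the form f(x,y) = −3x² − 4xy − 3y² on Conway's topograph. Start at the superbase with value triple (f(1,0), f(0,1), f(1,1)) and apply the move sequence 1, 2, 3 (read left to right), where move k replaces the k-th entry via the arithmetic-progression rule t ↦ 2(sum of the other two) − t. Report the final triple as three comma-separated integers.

start (-3,-3,-10) = (f(1,0),f(0,1),f(1,1))
replace slot 1: 2·((-3)+(-10)) − (-3) = -23 → (-23,-3,-10)
replace slot 2: 2·((-23)+(-10)) − (-3) = -63 → (-23,-63,-10)
replace slot 3: 2·((-23)+(-63)) − (-10) = -162 → (-23,-63,-162)

-23,-63,-162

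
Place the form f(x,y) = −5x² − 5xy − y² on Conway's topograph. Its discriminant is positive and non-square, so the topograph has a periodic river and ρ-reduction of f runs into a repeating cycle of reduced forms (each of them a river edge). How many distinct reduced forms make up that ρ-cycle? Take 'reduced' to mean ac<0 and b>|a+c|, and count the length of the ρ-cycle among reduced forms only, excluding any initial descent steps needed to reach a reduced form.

D = 5, ⌊√D⌋ = 2
descent: ρ → (-1,1,1)  [lands on river]
river: ρ → (1,1,-1)
ρ-cycle length = 2 (tail of 1 descent step not counted)

2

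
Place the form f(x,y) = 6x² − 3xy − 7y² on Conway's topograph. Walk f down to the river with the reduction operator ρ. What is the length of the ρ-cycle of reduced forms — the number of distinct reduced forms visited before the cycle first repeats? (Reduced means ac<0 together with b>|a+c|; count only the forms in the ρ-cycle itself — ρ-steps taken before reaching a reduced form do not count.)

D = 177, ⌊√D⌋ = 13
descent: ρ → (-7,3,6)  [lands on river]
river: ρ → (6,9,-4)
river: ρ → (-4,7,8)
river: ρ → (8,9,-3)
river: ρ → (-3,9,8)
river: ρ → (8,7,-4)
river: ρ → (-4,9,6)
river: ρ → (6,3,-7)
river: ρ → (-7,11,2)
river: ρ → (2,13,-1)
river: ρ → (-1,13,2)
river: ρ → (2,11,-7)
ρ-cycle length = 12 (tail of 1 descent step not counted)

12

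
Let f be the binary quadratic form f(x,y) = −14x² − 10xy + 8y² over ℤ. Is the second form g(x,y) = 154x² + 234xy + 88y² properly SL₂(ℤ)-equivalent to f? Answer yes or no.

D₁ = 548, D₂ = 548
river cycle of f (length 14): (8, 10, -14), (-14, 18, 4), (4, 22, -4), (-4, 18, 14), (14, 10, -8), (-8, 22, 2), (2, 22, -8), (-8, 10, 14), (14, 18, -4), (-4, 22, 4), … (4 more)
river cycle of g (length 14): (8, 10, -14), (-14, 18, 4), (4, 22, -4), (-4, 18, 14), (14, 10, -8), (-8, 22, 2), (2, 22, -8), (-8, 10, 14), (14, 18, -4), (-4, 22, 4), … (4 more)
cycles coincide ⇒ equivalent

yes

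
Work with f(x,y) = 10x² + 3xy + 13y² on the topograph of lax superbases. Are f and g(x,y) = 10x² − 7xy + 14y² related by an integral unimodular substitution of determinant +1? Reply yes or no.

D₁ = -511, D₂ = -511
f: reduced (well bottom): (10,3,13) with a≤c, −a<b≤a
g: reduced (well bottom): (10,-7,14) with a≤c, −a<b≤a
reduced forms (10, 3, 13) vs (10, -7, 14) ⇒ inequivalent

no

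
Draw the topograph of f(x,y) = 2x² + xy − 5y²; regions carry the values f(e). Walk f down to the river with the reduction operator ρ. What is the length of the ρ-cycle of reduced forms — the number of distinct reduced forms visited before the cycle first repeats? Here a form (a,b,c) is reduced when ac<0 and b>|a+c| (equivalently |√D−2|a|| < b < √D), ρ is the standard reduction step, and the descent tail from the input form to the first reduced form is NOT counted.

D = 41, ⌊√D⌋ = 6
descent: ρ → (-5,-1,2)
descent: ρ → (2,5,-2)  [lands on river]
river: ρ → (-2,3,4)
river: ρ → (4,5,-1)
river: ρ → (-1,5,4)
river: ρ → (4,3,-2)
river: ρ → (-2,5,2)
river: ρ → (2,3,-4)
river: ρ → (-4,5,1)
river: ρ → (1,5,-4)
river: ρ → (-4,3,2)
ρ-cycle length = 10 (tail of 2 descent steps not counted)

10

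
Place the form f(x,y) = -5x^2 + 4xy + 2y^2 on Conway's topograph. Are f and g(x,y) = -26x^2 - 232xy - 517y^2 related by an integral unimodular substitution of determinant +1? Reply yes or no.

D₁ = 56, D₂ = 56
river cycle of f (length 4): (2, 4, -5), (-5, 6, 1), (1, 6, -5), (-5, 4, 2)
river cycle of g (length 4): (-5, 4, 2), (2, 4, -5), (-5, 6, 1), (1, 6, -5)
cycles coincide ⇒ equivalent

yes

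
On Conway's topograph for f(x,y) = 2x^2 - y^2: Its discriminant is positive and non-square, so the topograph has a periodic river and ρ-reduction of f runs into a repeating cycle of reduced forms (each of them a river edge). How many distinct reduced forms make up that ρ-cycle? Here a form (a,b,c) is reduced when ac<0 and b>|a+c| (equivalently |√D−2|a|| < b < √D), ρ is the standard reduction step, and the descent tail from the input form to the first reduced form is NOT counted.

D = 8, ⌊√D⌋ = 2
descent: ρ → (-1,2,1)  [lands on river]
river: ρ → (1,2,-1)
ρ-cycle length = 2 (tail of 1 descent step not counted)

2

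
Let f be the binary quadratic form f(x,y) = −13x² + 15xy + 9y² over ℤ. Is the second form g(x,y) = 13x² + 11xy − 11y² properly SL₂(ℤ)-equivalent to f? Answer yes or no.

D₁ = 693, D₂ = 693
river cycle of f (length 6): (9, 21, -7), (-7, 21, 9), (9, 15, -13), (-13, 11, 11), (11, 11, -13), (-13, 15, 9)
river cycle of g (length 6): (-11, 11, 13), (13, 15, -9), (-9, 21, 7), (7, 21, -9), (-9, 15, 13), (13, 11, -11)
cycles differ ⇒ inequivalent

no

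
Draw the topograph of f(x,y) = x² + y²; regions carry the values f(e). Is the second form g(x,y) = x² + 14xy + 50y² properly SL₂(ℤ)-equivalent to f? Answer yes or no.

D₁ = -4, D₂ = -4
f: reduced (well bottom): (1,0,1) with a≤c, −a<b≤a
g: translate: b→0 (≡14 mod 2), so (1,14,50)→(1,0,1)
g: reduced (well bottom): (1,0,1) with a≤c, −a<b≤a
reduced forms (1, 0, 1) vs (1, 0, 1) ⇒ equivalent

yes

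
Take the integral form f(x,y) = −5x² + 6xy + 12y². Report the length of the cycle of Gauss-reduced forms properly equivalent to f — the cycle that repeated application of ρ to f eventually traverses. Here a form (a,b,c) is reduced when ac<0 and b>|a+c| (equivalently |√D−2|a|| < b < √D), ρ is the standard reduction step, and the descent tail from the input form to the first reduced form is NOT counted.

D = 276, ⌊√D⌋ = 16
descent: ρ → (12,-6,-5)
descent: ρ → (-5,16,1)  [lands on river]
river: ρ → (1,16,-5)
river: ρ → (-5,14,4)
river: ρ → (4,10,-11)
river: ρ → (-11,12,3)
river: ρ → (3,12,-11)
river: ρ → (-11,10,4)
river: ρ → (4,14,-5)
ρ-cycle length = 8 (tail of 2 descent steps not counted)

8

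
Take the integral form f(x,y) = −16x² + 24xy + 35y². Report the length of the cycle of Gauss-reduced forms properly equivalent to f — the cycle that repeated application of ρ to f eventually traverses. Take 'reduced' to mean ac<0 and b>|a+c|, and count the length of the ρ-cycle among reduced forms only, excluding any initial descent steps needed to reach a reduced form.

D = 2816, ⌊√D⌋ = 53
river: ρ → (35,46,-5)
river: ρ → (-5,44,44)
river: ρ → (44,44,-5)
river: ρ → (-5,46,35)
river: ρ → (35,24,-16)
river: ρ → (-16,40,19)
river: ρ → (19,36,-20)
river: ρ → (-20,44,11)
river: ρ → (11,44,-20)
river: ρ → (-20,36,19)
river: ρ → (19,40,-16)
river: ρ → (-16,24,35)
ρ-cycle length = 12 (tail of 0 descent steps not counted)

12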